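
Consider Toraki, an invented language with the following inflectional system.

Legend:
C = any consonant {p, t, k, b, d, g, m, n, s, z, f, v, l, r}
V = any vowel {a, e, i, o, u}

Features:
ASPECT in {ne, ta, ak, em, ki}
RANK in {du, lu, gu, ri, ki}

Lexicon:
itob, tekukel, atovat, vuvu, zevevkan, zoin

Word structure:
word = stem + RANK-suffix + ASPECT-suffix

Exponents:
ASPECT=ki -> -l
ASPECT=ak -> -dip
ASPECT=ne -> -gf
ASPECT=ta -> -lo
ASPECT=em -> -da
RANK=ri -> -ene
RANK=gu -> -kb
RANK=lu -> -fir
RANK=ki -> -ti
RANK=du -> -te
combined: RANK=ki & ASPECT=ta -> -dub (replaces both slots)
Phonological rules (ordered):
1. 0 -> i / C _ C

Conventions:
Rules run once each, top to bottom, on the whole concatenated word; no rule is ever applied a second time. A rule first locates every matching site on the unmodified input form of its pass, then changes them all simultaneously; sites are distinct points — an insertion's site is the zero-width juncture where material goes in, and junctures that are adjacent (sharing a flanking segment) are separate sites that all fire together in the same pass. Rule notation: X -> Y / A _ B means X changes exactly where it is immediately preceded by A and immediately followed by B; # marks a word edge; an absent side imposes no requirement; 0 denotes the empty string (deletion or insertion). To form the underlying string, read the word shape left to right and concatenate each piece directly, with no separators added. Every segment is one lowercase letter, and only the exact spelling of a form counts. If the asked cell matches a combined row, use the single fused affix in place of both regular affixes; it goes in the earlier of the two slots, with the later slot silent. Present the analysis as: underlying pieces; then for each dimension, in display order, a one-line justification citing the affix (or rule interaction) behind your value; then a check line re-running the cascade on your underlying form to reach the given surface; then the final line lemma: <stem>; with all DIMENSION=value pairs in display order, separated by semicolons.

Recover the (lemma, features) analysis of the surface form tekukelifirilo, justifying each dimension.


underlying: tekukel-fir-lo
ASPECT=ta - signalled by the affix -lo
RANK=lu - signalled by the affix -fir
check: tekukelfirlo -> tekukelifirilo
lemma: tekukel; ASPECT=ta; RANK=lu


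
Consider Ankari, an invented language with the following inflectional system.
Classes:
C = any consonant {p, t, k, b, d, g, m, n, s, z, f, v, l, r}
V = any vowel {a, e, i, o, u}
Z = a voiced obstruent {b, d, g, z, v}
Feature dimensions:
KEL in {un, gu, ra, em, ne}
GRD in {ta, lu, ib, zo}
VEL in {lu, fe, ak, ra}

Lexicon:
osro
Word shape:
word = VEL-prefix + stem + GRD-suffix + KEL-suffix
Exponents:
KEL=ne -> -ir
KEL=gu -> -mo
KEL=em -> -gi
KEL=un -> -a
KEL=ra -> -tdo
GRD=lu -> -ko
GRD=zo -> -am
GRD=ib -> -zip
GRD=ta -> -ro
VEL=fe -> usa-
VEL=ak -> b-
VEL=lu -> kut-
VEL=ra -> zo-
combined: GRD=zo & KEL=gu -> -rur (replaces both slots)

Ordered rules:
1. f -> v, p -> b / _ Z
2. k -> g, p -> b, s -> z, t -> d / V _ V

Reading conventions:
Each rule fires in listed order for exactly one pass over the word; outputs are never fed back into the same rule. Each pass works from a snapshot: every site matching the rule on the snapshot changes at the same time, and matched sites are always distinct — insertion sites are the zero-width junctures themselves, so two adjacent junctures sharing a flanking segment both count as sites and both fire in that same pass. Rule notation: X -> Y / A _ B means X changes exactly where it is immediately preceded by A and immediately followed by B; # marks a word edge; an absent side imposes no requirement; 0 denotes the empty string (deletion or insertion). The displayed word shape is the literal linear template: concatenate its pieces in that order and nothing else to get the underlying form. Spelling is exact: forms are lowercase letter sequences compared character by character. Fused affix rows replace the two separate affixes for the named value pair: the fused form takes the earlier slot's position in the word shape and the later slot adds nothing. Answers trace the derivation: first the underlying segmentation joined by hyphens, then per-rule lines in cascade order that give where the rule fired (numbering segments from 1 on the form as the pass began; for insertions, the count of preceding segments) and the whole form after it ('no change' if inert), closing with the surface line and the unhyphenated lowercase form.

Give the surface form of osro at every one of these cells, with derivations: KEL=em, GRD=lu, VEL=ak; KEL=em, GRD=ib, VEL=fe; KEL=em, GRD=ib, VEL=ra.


cell KEL=em, GRD=lu, VEL=ak:
underlying: b-osro-ko-gi
1. f -> v, p -> b / _ Z: no change
2. k -> g, p -> b, s -> z, t -> d / V _ V: fires at position(s) 6: bosrogogi
surface: bosrogogi

cell KEL=em, GRD=ib, VEL=fe:
underlying: usa-osro-zip-gi
1. f -> v, p -> b / _ Z: fires at position(s) 10: usaosrozibgi
2. k -> g, p -> b, s -> z, t -> d / V _ V: fires at position(s) 2: uzaosrozibgi
surface: uzaosrozibgi

cell KEL=em, GRD=ib, VEL=ra:
underlying: zo-osro-zip-gi
1. f -> v, p -> b / _ Z: fires at position(s) 9: zoosrozibgi
2. k -> g, p -> b, s -> z, t -> d / V _ V: no change
surface: zoosrozibgi


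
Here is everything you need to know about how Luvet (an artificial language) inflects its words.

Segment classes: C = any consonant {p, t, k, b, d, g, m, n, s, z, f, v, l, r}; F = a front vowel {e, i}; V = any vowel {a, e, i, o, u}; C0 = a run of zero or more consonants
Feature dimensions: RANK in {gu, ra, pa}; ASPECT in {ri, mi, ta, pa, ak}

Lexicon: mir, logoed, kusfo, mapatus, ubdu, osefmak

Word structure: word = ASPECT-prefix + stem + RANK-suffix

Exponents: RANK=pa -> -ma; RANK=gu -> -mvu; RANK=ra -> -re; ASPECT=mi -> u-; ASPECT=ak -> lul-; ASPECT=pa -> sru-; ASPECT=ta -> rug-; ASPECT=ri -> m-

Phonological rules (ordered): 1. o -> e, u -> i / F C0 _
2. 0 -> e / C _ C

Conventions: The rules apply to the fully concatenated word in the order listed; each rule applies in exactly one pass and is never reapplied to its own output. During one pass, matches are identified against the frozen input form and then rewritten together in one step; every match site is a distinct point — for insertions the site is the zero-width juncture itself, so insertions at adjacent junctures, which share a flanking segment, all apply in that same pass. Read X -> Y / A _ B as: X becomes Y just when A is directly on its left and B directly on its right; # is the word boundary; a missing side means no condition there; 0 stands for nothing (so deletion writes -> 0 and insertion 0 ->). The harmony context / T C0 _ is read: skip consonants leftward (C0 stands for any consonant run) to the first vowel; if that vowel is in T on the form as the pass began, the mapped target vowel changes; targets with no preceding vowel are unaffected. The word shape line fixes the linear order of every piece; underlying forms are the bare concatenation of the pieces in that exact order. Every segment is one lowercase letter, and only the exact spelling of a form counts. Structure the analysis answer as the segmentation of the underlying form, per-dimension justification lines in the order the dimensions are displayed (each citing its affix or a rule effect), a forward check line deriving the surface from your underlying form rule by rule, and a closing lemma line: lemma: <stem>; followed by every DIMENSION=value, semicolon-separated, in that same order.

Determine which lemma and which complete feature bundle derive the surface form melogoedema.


underlying: m-logoed-ma
RANK=pa - signalled by the affix -ma
ASPECT=ri - signalled by the affix m-
check: mlogoedma -> mlogoedma -> melogoedema
lemma: logoed; RANK=pa; ASPECT=ri


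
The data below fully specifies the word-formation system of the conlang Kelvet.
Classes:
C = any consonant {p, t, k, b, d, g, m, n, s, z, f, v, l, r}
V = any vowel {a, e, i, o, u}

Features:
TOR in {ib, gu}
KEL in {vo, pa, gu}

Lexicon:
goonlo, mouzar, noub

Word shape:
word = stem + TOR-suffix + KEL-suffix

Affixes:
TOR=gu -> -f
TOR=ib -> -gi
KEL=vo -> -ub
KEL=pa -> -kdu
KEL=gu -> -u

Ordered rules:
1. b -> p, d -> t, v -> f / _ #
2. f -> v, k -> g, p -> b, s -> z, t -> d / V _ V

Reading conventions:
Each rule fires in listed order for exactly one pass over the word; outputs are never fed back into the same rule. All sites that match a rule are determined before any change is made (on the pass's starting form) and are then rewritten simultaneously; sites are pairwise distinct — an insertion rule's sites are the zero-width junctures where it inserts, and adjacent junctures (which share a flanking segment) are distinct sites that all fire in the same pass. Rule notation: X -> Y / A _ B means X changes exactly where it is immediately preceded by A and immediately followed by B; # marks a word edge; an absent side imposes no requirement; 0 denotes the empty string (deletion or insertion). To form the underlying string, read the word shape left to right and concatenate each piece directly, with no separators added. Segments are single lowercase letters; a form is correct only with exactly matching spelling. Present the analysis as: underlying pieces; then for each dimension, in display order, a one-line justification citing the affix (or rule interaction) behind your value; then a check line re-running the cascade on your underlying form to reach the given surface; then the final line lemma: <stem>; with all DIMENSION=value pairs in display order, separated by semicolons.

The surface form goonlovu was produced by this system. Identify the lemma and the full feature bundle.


underlying: goonlo-f-u
TOR=gu - signalled by the affix -f
KEL=gu - signalled by the affix -u
check: goonlofu -> goonlofu -> goonlovu
lemma: goonlo; TOR=gu; KEL=gu


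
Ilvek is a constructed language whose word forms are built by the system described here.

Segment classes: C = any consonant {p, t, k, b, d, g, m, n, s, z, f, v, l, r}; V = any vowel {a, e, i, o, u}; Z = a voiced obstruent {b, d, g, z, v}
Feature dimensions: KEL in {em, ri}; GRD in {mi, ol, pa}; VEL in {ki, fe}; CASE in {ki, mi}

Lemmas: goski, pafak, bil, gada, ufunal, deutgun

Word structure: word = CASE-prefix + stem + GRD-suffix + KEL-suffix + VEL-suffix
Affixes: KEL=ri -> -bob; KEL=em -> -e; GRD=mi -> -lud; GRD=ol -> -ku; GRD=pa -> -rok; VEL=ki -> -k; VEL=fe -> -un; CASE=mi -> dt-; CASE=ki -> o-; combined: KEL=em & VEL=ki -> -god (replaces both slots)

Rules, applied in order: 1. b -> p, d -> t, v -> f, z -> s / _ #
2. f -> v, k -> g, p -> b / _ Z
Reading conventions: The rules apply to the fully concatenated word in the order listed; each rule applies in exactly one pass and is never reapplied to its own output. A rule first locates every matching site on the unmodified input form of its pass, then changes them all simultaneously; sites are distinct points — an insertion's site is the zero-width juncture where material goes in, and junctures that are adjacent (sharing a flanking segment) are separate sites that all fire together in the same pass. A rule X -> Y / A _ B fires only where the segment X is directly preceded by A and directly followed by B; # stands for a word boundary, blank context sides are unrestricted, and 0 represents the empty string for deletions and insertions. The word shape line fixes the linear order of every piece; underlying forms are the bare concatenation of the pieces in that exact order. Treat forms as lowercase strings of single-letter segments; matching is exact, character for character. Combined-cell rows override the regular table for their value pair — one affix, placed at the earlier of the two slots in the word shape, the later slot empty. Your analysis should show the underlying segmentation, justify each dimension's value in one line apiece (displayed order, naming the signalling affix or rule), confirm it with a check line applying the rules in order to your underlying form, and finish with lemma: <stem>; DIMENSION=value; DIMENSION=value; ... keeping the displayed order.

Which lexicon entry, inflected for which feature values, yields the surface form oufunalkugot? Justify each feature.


underlying: o-ufunal-ku-god
KEL=em - signalled by the combined affix row
GRD=ol - signalled by the affix -ku
VEL=ki - signalled by the combined affix row
CASE=ki - signalled by the affix o-
check: oufunalkugod -> oufunalkugot -> oufunalkugot
lemma: ufunal; KEL=em; GRD=ol; VEL=ki; CASE=ki


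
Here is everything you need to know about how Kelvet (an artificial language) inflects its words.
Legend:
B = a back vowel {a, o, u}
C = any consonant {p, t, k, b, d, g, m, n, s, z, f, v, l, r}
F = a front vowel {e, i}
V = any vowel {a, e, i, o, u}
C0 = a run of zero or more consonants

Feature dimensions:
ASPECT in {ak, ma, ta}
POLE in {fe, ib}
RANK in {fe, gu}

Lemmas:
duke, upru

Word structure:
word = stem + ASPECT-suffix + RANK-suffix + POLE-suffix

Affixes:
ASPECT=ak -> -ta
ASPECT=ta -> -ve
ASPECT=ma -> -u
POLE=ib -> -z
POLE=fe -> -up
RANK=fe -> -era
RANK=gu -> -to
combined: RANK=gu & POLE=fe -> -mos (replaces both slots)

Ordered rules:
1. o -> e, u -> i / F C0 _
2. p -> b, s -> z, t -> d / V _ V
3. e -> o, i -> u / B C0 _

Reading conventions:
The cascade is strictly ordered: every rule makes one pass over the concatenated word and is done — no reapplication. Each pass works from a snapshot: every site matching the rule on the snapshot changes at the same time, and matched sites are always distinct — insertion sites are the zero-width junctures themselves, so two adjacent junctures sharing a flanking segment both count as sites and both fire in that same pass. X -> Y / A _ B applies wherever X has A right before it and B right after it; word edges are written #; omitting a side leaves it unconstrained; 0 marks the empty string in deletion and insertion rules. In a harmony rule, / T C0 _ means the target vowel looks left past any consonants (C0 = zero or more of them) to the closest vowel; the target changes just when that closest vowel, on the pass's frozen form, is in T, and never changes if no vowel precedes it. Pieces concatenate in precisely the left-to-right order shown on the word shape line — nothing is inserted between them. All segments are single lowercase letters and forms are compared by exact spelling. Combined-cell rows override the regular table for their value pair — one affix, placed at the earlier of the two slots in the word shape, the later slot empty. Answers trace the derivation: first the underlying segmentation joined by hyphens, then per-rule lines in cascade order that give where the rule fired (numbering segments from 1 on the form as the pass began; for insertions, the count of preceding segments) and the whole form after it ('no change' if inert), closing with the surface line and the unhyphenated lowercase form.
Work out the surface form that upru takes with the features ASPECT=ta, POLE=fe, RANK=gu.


underlying: upru-ve-mos
1. o -> e, u -> i / F C0 _: fires at position(s) 8: upruvemes
2. p -> b, s -> z, t -> d / V _ V: no change
3. e -> o, i -> u / B C0 _: fires at position(s) 6: upruvomes
surface: upruvomes


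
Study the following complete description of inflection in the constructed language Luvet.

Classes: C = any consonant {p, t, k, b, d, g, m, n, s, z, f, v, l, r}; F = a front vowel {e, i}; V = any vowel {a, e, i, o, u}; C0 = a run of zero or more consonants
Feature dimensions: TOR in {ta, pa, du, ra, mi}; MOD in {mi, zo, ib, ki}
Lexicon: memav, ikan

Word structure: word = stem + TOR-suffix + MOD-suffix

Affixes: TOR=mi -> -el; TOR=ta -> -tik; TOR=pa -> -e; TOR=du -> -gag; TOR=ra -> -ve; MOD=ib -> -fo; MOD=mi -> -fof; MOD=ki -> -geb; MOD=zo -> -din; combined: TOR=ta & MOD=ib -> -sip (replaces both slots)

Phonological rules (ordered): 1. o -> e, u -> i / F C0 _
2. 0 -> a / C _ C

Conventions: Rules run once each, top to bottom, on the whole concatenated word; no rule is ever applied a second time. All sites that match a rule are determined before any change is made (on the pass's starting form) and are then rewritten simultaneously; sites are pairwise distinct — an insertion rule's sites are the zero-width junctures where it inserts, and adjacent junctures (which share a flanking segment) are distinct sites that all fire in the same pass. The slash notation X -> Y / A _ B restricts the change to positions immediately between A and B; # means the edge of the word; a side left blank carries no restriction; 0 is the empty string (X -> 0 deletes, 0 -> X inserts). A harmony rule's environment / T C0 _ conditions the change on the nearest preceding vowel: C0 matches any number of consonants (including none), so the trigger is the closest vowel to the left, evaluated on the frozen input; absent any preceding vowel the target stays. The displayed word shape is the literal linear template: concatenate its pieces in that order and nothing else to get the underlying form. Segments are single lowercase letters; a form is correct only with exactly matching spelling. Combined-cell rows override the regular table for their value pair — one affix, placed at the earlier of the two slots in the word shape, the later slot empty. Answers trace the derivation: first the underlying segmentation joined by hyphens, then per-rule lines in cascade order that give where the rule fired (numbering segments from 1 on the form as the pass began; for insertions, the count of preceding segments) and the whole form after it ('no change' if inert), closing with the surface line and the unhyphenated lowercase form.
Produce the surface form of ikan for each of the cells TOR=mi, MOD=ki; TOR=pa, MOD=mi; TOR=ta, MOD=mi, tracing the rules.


cell TOR=mi, MOD=ki:
underlying: ikan-el-geb
1. o -> e, u -> i / F C0 _: no change
2. 0 -> a / C _ C: inserts after position(s) 6: ikanelageb
surface: ikanelageb

cell TOR=pa, MOD=mi:
underlying: ikan-e-fof
1. o -> e, u -> i / F C0 _: fires at position(s) 7: ikanefef
2. 0 -> a / C _ C: no change
surface: ikanefef

cell TOR=ta, MOD=mi:
underlying: ikan-tik-fof
1. o -> e, u -> i / F C0 _: fires at position(s) 9: ikantikfef
2. 0 -> a / C _ C: inserts after position(s) 4, 7: ikanatikafef
surface: ikanatikafef


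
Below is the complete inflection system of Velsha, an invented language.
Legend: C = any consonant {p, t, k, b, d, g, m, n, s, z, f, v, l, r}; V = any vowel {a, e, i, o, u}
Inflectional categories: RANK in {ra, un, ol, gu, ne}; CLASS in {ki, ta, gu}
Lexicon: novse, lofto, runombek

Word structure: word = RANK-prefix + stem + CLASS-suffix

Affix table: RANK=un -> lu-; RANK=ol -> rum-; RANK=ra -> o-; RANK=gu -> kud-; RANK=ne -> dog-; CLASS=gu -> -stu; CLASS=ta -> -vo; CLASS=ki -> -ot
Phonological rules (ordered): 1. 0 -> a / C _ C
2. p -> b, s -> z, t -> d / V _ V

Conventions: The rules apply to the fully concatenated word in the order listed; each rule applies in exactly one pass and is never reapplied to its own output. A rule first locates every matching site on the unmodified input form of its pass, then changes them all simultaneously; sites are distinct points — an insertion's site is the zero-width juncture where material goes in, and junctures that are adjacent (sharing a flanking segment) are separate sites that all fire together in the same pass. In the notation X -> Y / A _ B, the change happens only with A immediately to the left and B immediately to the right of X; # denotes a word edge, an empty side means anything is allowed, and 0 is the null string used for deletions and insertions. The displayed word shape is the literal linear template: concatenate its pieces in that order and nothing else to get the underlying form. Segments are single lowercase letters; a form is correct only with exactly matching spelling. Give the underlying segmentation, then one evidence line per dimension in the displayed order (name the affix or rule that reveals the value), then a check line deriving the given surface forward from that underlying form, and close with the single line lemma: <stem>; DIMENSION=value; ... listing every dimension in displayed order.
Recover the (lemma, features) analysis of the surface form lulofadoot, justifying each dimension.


underlying: lu-lofto-ot
RANK=un - signalled by the affix lu-
CLASS=ki - signalled by the affix -ot
check: luloftoot -> lulofatoot -> lulofadoot
lemma: lofto; RANK=un; CLASS=ki


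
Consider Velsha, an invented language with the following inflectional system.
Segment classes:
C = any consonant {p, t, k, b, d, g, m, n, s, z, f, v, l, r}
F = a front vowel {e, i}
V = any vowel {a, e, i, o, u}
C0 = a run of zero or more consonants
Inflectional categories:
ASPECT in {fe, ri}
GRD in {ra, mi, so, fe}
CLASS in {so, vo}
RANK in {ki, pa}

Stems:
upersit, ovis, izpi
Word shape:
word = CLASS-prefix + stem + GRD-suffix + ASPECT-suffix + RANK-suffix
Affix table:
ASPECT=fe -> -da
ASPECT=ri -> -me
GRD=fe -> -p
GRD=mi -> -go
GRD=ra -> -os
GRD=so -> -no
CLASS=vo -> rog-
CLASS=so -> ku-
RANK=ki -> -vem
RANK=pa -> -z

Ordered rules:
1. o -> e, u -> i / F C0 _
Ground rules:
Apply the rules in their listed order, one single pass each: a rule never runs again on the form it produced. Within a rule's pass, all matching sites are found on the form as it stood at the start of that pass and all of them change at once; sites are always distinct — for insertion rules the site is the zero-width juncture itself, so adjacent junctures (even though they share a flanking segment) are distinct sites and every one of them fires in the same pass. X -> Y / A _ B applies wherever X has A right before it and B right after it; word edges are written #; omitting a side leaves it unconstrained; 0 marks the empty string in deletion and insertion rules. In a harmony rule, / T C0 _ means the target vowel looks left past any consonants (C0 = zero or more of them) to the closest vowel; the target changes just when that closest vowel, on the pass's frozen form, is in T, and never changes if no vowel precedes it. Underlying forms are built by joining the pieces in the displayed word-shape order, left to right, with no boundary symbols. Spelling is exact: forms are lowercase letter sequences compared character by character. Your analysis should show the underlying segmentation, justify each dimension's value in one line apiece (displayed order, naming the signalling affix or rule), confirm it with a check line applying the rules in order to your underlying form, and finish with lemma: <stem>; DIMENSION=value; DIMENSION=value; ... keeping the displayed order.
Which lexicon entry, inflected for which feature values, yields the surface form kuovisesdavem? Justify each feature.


underlying: ku-ovis-os-da-vem
ASPECT=fe - signalled by the affix -da
GRD=ra - signalled by the affix -os
CLASS=so - signalled by the affix ku-
RANK=ki - signalled by the affix -vem
check: kuovisosdavem -> kuovisesdavem
lemma: ovis; ASPECT=fe; GRD=ra; CLASS=so; RANK=ki


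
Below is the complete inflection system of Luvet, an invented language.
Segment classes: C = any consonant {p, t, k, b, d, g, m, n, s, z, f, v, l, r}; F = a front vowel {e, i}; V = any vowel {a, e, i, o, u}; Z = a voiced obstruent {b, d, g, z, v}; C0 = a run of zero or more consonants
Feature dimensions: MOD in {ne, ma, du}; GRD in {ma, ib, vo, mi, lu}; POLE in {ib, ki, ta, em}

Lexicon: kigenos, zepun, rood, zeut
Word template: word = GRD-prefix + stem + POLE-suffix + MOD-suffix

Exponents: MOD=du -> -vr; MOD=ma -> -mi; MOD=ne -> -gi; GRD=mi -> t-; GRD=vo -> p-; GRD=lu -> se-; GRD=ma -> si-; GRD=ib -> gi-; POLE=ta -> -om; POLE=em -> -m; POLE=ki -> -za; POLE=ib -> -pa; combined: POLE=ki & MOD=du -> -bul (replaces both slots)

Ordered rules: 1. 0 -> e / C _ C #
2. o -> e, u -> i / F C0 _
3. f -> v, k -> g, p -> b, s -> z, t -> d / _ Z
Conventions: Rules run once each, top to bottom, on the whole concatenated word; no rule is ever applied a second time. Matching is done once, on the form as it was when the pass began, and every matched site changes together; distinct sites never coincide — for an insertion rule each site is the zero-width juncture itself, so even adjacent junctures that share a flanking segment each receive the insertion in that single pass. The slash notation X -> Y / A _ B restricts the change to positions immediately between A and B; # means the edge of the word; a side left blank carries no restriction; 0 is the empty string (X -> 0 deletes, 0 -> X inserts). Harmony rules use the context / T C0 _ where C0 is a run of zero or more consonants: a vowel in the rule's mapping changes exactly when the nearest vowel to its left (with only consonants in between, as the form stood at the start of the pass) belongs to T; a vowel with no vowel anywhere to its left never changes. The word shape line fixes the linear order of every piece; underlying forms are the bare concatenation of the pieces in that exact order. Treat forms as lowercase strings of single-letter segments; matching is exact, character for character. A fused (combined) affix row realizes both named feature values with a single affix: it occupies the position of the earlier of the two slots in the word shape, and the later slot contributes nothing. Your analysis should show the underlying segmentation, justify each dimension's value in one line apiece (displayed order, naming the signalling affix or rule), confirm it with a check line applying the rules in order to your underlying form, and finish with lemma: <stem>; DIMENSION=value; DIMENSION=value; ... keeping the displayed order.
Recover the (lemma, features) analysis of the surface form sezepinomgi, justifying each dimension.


underlying: se-zepun-om-gi
MOD=ne - signalled by the affix -gi
GRD=lu - signalled by the affix se-
POLE=ta - signalled by the affix -om
check: sezepunomgi -> sezepunomgi -> sezepinomgi -> sezepinomgi
lemma: zepun; MOD=ne; GRD=lu; POLE=ta


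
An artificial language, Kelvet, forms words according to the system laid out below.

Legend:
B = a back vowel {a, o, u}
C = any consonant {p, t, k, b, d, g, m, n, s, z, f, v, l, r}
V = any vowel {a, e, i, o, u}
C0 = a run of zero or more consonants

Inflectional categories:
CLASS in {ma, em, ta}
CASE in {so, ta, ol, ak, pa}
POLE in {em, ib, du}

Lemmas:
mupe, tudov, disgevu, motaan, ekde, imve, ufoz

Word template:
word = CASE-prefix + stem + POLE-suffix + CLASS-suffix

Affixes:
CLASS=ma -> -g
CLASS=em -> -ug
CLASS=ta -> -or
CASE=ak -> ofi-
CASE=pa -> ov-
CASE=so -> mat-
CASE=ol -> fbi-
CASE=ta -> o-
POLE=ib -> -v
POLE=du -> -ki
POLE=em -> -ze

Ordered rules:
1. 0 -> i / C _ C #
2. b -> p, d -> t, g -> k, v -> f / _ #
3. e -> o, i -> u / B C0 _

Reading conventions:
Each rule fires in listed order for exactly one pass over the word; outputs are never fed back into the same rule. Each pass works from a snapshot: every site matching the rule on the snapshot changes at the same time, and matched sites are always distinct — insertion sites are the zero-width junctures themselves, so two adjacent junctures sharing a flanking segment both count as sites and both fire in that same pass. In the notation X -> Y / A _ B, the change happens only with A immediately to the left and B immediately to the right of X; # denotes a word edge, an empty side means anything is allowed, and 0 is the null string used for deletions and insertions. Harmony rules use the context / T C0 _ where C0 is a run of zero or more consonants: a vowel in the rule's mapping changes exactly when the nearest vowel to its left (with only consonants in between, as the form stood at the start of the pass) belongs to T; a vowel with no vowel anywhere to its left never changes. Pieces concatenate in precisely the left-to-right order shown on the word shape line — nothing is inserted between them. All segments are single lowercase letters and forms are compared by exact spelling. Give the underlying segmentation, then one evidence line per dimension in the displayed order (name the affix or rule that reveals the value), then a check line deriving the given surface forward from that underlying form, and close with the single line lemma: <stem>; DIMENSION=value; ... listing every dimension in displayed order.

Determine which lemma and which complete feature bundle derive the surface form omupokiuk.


underlying: o-mupe-ki-ug
CLASS=em - signalled by the affix -ug
CASE=ta - signalled by the affix o-
POLE=du - signalled by the affix -ki
check: omupekiug -> omupekiug -> omupekiuk -> omupokiuk
lemma: mupe; CLASS=em; CASE=ta; POLE=du


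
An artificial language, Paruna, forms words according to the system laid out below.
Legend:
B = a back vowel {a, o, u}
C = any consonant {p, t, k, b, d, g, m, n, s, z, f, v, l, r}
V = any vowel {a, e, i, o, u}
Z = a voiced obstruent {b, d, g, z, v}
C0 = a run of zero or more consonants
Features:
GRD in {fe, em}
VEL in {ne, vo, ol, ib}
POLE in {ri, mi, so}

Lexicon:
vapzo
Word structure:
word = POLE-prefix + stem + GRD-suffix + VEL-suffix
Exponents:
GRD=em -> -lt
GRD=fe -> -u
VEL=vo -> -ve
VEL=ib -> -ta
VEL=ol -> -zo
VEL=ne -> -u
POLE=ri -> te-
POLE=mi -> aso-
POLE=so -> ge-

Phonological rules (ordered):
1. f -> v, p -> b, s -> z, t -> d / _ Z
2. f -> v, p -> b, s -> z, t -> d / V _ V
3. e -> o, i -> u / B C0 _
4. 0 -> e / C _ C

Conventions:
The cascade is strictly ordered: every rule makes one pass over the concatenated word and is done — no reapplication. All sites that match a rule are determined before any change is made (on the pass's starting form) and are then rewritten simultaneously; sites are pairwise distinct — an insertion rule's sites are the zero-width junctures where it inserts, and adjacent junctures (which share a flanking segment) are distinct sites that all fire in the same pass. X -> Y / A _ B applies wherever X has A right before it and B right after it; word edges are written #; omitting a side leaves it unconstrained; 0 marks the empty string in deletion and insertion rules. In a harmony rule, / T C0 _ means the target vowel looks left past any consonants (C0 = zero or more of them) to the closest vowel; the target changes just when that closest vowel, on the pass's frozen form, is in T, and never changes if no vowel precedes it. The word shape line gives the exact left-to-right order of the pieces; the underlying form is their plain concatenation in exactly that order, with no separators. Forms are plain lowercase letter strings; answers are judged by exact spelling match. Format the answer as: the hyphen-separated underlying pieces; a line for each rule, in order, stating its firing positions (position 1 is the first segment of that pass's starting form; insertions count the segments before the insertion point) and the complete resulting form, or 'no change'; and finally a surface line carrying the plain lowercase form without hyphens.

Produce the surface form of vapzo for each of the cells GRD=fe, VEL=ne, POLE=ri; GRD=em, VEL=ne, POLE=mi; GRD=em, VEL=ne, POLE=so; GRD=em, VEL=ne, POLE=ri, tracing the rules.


cell GRD=fe, VEL=ne, POLE=ri:
underlying: te-vapzo-u-u
1. f -> v, p -> b, s -> z, t -> d / _ Z: fires at position(s) 5: tevabzouu
2. f -> v, p -> b, s -> z, t -> d / V _ V: no change
3. e -> o, i -> u / B C0 _: no change
4. 0 -> e / C _ C: inserts after position(s) 5: tevabezouu
surface: tevabezouu

cell GRD=em, VEL=ne, POLE=mi:
underlying: aso-vapzo-lt-u
1. f -> v, p -> b, s -> z, t -> d / _ Z: fires at position(s) 6: asovabzoltu
2. f -> v, p -> b, s -> z, t -> d / V _ V: fires at position(s) 2: azovabzoltu
3. e -> o, i -> u / B C0 _: no change
4. 0 -> e / C _ C: inserts after position(s) 6, 9: azovabezoletu
surface: azovabezoletu

cell GRD=em, VEL=ne, POLE=so:
underlying: ge-vapzo-lt-u
1. f -> v, p -> b, s -> z, t -> d / _ Z: fires at position(s) 5: gevabzoltu
2. f -> v, p -> b, s -> z, t -> d / V _ V: no change
3. e -> o, i -> u / B C0 _: no change
4. 0 -> e / C _ C: inserts after position(s) 5, 8: gevabezoletu
surface: gevabezoletu

cell GRD=em, VEL=ne, POLE=ri:
underlying: te-vapzo-lt-u
1. f -> v, p -> b, s -> z, t -> d / _ Z: fires at position(s) 5: tevabzoltu
2. f -> v, p -> b, s -> z, t -> d / V _ V: no change
3. e -> o, i -> u / B C0 _: no change
4. 0 -> e / C _ C: inserts after position(s) 5, 8: tevabezoletu
surface: tevabezoletu


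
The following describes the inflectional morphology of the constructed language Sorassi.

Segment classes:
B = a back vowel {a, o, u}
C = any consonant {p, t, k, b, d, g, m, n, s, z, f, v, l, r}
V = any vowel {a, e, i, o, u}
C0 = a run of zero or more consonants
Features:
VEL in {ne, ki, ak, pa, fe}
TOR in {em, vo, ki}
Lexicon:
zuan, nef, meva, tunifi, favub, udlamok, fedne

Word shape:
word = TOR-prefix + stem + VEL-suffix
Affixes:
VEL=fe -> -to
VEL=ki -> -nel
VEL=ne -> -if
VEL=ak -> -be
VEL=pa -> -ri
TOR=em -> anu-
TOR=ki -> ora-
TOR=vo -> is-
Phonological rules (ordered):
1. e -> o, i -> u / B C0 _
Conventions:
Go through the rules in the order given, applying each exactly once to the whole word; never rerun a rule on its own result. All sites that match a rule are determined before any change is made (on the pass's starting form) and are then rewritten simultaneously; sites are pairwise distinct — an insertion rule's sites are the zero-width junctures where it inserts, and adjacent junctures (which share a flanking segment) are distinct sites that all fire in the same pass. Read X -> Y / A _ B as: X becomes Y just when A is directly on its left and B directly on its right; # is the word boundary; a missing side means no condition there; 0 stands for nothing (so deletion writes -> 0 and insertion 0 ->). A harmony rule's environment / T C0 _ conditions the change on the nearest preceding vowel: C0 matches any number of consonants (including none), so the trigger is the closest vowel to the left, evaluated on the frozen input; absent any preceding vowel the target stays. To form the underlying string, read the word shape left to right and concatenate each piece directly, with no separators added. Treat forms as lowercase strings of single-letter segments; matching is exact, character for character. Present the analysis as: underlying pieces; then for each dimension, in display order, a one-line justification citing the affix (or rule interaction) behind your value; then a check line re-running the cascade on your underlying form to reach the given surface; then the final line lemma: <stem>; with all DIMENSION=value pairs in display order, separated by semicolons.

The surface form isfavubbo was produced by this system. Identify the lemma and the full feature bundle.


underlying: is-favub-be
VEL=ak - signalled by the affix -be
TOR=vo - signalled by the affix is-
check: isfavubbe -> isfavubbo
lemma: favub; VEL=ak; TOR=vo


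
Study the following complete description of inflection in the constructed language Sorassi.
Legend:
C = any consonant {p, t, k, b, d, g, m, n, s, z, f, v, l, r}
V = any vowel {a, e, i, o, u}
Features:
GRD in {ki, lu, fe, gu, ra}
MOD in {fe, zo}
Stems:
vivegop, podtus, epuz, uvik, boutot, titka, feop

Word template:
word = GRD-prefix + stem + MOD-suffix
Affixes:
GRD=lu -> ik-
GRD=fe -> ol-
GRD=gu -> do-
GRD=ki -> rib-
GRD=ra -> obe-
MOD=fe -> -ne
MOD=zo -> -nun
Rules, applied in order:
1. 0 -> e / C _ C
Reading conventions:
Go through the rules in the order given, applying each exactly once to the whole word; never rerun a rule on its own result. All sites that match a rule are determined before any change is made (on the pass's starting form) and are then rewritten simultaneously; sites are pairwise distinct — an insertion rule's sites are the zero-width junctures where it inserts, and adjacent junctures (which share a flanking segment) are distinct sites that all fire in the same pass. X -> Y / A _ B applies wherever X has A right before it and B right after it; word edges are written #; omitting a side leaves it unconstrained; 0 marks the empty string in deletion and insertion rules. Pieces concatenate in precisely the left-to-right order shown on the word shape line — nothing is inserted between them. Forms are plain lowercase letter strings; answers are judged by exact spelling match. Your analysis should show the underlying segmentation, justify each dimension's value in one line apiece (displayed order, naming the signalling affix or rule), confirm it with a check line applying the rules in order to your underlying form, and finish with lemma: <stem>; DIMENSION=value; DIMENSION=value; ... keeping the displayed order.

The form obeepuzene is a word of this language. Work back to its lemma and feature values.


underlying: obe-epuz-ne
GRD=ra - signalled by the affix obe-
MOD=fe - signalled by the affix -ne
check: obeepuzne -> obeepuzene
lemma: epuz; GRD=ra; MOD=fe


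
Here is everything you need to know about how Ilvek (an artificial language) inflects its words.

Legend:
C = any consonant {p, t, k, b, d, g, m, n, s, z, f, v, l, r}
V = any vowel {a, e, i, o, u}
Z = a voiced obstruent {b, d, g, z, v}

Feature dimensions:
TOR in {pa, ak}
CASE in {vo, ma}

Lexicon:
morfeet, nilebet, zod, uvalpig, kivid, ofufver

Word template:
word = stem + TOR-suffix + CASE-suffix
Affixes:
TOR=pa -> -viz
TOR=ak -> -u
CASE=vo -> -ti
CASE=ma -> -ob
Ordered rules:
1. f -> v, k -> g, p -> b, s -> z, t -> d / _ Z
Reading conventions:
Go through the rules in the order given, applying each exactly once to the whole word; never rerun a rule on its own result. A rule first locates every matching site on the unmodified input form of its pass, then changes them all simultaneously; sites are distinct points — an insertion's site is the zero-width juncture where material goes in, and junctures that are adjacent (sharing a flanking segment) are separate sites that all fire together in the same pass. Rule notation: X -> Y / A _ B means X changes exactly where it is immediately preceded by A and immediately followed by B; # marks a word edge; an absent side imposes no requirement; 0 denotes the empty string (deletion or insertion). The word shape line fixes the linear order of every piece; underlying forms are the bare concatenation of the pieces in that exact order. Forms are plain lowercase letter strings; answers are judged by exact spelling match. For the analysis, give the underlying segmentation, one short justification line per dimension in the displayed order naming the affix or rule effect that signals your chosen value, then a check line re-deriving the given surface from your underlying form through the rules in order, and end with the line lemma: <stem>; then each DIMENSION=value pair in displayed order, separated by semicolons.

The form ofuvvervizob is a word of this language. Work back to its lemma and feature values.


underlying: ofufver-viz-ob
TOR=pa - signalled by the affix -viz
CASE=ma - signalled by the affix -ob
check: ofufvervizob -> ofuvvervizob
lemma: ofufver; TOR=pa; CASE=ma


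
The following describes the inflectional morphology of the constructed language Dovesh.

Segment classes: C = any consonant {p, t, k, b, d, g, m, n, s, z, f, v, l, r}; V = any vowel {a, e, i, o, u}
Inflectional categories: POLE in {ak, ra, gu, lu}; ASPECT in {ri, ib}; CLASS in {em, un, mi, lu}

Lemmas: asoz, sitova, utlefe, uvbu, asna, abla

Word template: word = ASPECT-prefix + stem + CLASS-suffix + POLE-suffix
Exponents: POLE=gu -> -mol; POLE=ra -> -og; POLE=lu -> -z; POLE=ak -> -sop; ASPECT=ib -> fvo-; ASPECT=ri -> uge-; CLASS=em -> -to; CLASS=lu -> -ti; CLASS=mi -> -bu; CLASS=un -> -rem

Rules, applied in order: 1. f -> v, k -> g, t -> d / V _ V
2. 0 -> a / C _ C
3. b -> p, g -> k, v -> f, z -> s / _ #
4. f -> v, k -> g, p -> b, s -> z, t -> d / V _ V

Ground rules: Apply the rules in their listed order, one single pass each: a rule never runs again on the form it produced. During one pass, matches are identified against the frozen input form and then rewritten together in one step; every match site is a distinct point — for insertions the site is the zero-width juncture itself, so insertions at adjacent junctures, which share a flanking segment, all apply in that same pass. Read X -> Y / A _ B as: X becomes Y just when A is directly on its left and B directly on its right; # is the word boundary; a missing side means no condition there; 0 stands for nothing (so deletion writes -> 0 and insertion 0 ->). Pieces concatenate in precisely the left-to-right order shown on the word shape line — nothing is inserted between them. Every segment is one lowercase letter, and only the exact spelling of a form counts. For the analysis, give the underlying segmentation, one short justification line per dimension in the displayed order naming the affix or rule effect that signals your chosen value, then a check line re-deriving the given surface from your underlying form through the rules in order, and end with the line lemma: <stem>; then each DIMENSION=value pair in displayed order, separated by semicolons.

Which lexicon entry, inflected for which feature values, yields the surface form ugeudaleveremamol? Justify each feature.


underlying: uge-utlefe-rem-mol
POLE=gu - signalled by the affix -mol
ASPECT=ri - signalled by the affix uge-
CLASS=un - signalled by the affix -rem
check: ugeutleferemmol -> ugeutleveremmol -> ugeutaleveremamol -> ugeutaleveremamol -> ugeudaleveremamol
lemma: utlefe; POLE=gu; ASPECT=ri; CLASS=un
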